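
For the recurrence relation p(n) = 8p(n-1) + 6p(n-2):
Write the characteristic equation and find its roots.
Substitute p(n) = rⁿ and divide through by rⁿ⁻²: r² - 8r - 6 = 0
Discriminant: 8² + 4·6 = 88, not a perfect square, so by the quadratic formula r = (8 ± √88)/2.
General solution: p(n) = A·r₁ⁿ + B·r₂ⁿ where r₁,r₂ = (8 ± √88)/2

Characteristic: r² - 8r - 6 = 0, Roots: r = (8 ± √88)/2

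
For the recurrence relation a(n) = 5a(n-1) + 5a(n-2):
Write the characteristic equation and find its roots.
Substitute a(n) = rⁿ and divide through by rⁿ⁻²: r² - 5r - 5 = 0
Discriminant: 5² + 4·5 = 45, not a perfect square, so by the quadratic formula r = (5 ± √45)/2.
General solution: a(n) = A·r₁ⁿ + B·r₂ⁿ where r₁,r₂ = (5 ± √45)/2

Characteristic: r² - 5r - 5 = 0, Roots: r = (5 ± √45)/2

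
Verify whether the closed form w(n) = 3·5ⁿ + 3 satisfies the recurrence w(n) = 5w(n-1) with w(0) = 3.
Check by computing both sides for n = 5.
From the recurrence with w(0) = 3:
  w(0) = 3, w(1) = 15, w(2) = 75, w(3) = 375, w(4) = 1875, w(5) = 9375
  so the recurrence gives w(5) = 9375.
From the proposed closed form w(n) = 3·5ⁿ + 3:
  w(5) = 9378.
The recurrence gives 9375 but the closed form gives 9378, so the closed form does not satisfy the recurrence.

No, the closed form is incorrect.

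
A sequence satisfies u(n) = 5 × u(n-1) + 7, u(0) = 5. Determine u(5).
Computing step by step:
u(0) = 5
u(1) = 5 × 5 + 7 = 32
u(2) = 5 × 32 + 7 = 167
u(3) = 5 × 167 + 7 = 842
u(4) = 5 × 842 + 7 = 4217
u(5) = 5 × 4217 + 7 = 21092

21092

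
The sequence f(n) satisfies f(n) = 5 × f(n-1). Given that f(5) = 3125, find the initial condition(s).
In general f(n) = 5ⁿ · f(0). At n = 5: f(0) = f(5) / 5^5 = 3125 / 3125 = 1.

f(0) = 1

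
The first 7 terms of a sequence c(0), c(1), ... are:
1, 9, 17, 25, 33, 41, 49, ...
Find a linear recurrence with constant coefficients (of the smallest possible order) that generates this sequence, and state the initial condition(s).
Look for the lowest-order linear relation among consecutive terms.
Observation: consecutive differences are constant (= 8).
Check at n=2: 1·9 + 8 = 17. ✓

c(n) = c(n-1) + 8, c(0) = 1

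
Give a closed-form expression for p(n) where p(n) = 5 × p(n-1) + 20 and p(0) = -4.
Recurrence: p(n) = 5 × p(n-1) + 20, initial: p(0) = -4.
Try p(n) = A·5ⁿ + C. Substituting: A·5ⁿ + C = 5(A·5ⁿ⁻¹ + C) + 20 = A·5ⁿ + 5C + 20, so C = 5C + 20, giving C = -5. Then p(0) = A - 5 = -4 gives A = 1.

p(n) = 5ⁿ - 5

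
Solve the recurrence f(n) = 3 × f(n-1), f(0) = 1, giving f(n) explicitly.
Recurrence: f(n) = 3 × f(n-1), initial: f(0) = 1.
Each term is 3 times the previous, so this is geometric with ratio 3. After n steps: f(n) = f(0)·3ⁿ = 3ⁿ.

f(n) = 3ⁿ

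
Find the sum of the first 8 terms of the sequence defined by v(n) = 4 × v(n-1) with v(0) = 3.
Computing the sequence terms: 3, 12, 48, 192, 768, 3072, 12288, 49152
Adding these values together:

65535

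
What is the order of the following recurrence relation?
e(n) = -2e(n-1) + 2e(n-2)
The order is the largest lag k for which e(n-k) appears. Here the deepest term is e(n-2), so the order is 2.

Order 2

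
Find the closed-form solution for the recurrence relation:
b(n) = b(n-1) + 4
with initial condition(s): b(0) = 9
Recurrence: b(n) = b(n-1) + 4, initial: b(0) = 9.
Each step adds 4, so b(n) = b(0) + 4n = 4n + 9.

b(n) = 4n + 9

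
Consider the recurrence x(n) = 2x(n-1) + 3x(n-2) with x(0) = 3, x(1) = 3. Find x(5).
Computing the sequence terms:
3, 3, 15, 39, 123, 363

363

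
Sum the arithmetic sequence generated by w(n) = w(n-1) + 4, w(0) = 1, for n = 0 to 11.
Computing the sequence terms: 1, 5, 9, 13, 17, 21, 25, 29, 33, 37, 41, 45
Adding these values together:

276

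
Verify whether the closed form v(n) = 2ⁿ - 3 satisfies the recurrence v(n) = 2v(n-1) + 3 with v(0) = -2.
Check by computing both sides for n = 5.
From the recurrence with v(0) = -2:
  v(0) = -2, v(1) = -1, v(2) = 1, v(3) = 5, v(4) = 13, v(5) = 29
  so the recurrence gives v(5) = 29.
From the proposed closed form v(n) = 2ⁿ - 3:
  v(5) = 29.
Both sides give 29 at n = 5, and the initial condition(s) match, so the closed form is consistent.

Yes, the closed form is correct.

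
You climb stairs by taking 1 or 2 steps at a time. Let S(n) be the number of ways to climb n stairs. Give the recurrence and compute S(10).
Condition on the size of the last step (1 to 2): before it there were n-1, …, n-2 stairs climbed, and these cases are disjoint, so S(n) = S(n-1) + S(n-2) (Fibonacci-type sequence).
Initial conditions by direct count (compositions of i into parts ≤ 2): S(1) = 1; S(2) = 2.
Iterating the recurrence: S(3) = 3, S(4) = 5, S(5) = 8, S(6) = 13, S(7) = 21, S(8) = 34, S(9) = 55, S(10) = 89.

S(n) = S(n-1) + S(n-2), S(1) = 1, S(2) = 2; S(10) = 89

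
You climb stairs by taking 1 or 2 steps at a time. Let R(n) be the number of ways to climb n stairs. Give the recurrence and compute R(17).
Condition on the size of the last step (1 to 2): before it there were n-1, …, n-2 stairs climbed, and these cases are disjoint, so R(n) = R(n-1) + R(n-2) (Fibonacci-type sequence).
Initial conditions by direct count (compositions of i into parts ≤ 2): R(1) = 1; R(2) = 2.
Iterating the recurrence: R(3) = 3, R(4) = 5, R(5) = 8, R(6) = 13, R(7) = 21, R(8) = 34, R(9) = 55, R(10) = 89, R(11) = 144, R(12) = 233, R(13) = 377, R(14) = 610, R(15) = 987, R(16) = 1597, R(17) = 2584.

R(n) = R(n-1) + R(n-2), R(1) = 1, R(2) = 2; R(17) = 2584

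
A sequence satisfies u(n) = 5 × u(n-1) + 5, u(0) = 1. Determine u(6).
Computing step by step:
u(0) = 1
u(1) = 5 × 1 + 5 = 10
u(2) = 5 × 10 + 5 = 55
u(3) = 5 × 55 + 5 = 280
u(4) = 5 × 280 + 5 = 1405
u(5) = 5 × 1405 + 5 = 7030
u(6) = 5 × 7030 + 5 = 35155

35155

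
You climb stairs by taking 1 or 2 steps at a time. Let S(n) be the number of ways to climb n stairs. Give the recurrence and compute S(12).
Condition on the size of the last step (1 to 2): before it there were n-1, …, n-2 stairs climbed, and these cases are disjoint, so S(n) = S(n-1) + S(n-2) (Fibonacci-type sequence).
Initial conditions by direct count (compositions of i into parts ≤ 2): S(1) = 1; S(2) = 2.
Iterating the recurrence: S(3) = 3, S(4) = 5, S(5) = 8, S(6) = 13, S(7) = 21, S(8) = 34, S(9) = 55, S(10) = 89, S(11) = 144, S(12) = 233.

S(n) = S(n-1) + S(n-2), S(1) = 1, S(2) = 2; S(12) = 233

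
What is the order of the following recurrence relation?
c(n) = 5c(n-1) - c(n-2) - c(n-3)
The order is the largest lag k for which c(n-k) appears. Here the deepest term is c(n-3), so the order is 3.

Order 3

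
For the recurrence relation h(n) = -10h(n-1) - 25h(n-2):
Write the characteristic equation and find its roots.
Substitute h(n) = rⁿ and divide through by rⁿ⁻²: r² + 10r + 25 = 0
Factor: (r + 5)² = 0, so r = -5 (double root).
General solution: h(n) = (A + Bn)·(-5)ⁿ

Characteristic: r² + 10r + 25 = 0, Roots: r = -5 (double root)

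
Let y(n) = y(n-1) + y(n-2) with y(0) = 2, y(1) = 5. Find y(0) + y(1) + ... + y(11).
Computing the sequence terms: 2, 5, 7, 12, 19, 31, 50, 81, 131, 212, 343, 555
Adding these values together:

1448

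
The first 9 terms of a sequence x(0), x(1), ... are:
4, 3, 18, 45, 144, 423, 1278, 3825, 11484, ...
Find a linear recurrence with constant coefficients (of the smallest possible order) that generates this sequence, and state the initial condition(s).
Look for the lowest-order linear relation among consecutive terms.
Observation: x(n) - 2·x(n-1) - (3)·x(n-2) = 0 holds for the shown terms, and no order-1 relation x(n) = α·x(n-1) + β fits.
Check at n=3: 2·18 + (3)·3 = 45. ✓

x(n) = 2x(n-1) + 3x(n-2), x(0) = 4, x(1) = 3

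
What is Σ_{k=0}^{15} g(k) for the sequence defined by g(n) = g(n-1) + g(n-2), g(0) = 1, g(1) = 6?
Computing the sequence terms: 1, 6, 7, 13, 20, 33, 53, 86, 139, 225, 364, 589, 953, 1542, 2495, 4037
Adding these values together:

10563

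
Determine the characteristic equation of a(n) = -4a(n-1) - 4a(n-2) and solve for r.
Substitute a(n) = rⁿ and divide through by rⁿ⁻²: r² + 4r + 4 = 0
Factor: (r + 2)² = 0, so r = -2 (double root).
General solution: a(n) = (A + Bn)·(-2)ⁿ

Characteristic: r² + 4r + 4 = 0, Roots: r = -2 (double root)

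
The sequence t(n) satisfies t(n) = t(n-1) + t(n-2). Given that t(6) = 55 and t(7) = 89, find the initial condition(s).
Work backwards using t(k) = t(k+2) - t(k+1):
t(5) = t(7) - t(6) = 89 - 55 = 34
t(4) = t(6) - t(5) = 55 - 34 = 21
t(3) = t(5) - t(4) = 34 - 21 = 13
t(2) = t(4) - t(3) = 21 - 13 = 8
t(1) = t(3) - t(2) = 13 - 8 = 5
t(0) = t(2) - t(1) = 8 - 5 = 3

t(0) = 3, t(1) = 5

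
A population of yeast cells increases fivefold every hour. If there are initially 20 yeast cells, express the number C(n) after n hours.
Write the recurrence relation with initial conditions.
Each hour multiplies the count by 5, so the count after n hours depends only on the count after n-1 hours: C(n) = 5 × C(n-1). The starting count gives C(0) = 20.
Unrolling n times gives the closed form C(n) = 20 × 5ⁿ.

C(n) = 5 × C(n-1), C(0) = 20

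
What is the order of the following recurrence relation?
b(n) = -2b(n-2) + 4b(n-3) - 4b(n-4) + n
The order is the largest lag k for which b(n-k) appears. Here the deepest term is b(n-4) (the n term is non-homogeneous and does not affect the order), so the order is 4.

Order 4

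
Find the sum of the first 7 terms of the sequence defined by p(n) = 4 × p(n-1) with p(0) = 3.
Computing the sequence terms: 3, 12, 48, 192, 768, 3072, 12288
Adding these values together:

16383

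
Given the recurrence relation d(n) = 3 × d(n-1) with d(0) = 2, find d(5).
Computing step by step:
d(0) = 2
d(1) = 3 × 2 = 6
d(2) = 3 × 6 = 18
d(3) = 3 × 18 = 54
d(4) = 3 × 54 = 162
d(5) = 3 × 162 = 486

486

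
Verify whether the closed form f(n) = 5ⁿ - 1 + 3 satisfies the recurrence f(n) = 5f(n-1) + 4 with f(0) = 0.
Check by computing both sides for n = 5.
From the recurrence with f(0) = 0:
  f(0) = 0, f(1) = 4, f(2) = 24, f(3) = 124, f(4) = 624, f(5) = 3124
  so the recurrence gives f(5) = 3124.
From the proposed closed form f(n) = 5ⁿ - 1 + 3:
  f(5) = 3127.
The recurrence gives 3124 but the closed form gives 3127, so the closed form does not satisfy the recurrence.

No, the closed form is incorrect.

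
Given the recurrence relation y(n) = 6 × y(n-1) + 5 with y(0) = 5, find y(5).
Computing step by step:
y(0) = 5
y(1) = 6 × 5 + 5 = 35
y(2) = 6 × 35 + 5 = 215
y(3) = 6 × 215 + 5 = 1295
y(4) = 6 × 1295 + 5 = 7775
y(5) = 6 × 7775 + 5 = 46655

46655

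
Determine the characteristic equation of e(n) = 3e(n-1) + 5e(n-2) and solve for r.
Substitute e(n) = rⁿ and divide through by rⁿ⁻²: r² - 3r - 5 = 0
Discriminant: 3² + 4·5 = 29, not a perfect square, so by the quadratic formula r = (3 ± √29)/2.
General solution: e(n) = A·r₁ⁿ + B·r₂ⁿ where r₁,r₂ = (3 ± √29)/2

Characteristic: r² - 3r - 5 = 0, Roots: r = (3 ± √29)/2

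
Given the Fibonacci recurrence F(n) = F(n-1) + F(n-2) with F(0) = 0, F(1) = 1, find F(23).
Computing the sequence terms:
0, 1, 1, 2, 3, 5, 8, 13, 21, 34, 55, 89, 144, 233, 377, 610, 987, 1597, 2584, 4181, 6765, 10946, 17711, 28657

28657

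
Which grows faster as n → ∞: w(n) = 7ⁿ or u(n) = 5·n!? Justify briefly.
Comparing growth rates:
Growth-rate hierarchy: log n ≺ any polynomial ≺ any exponential cⁿ (c>1) ≺ n! ≺ nⁿ.
factorial dominates exponential base 7 asymptotically.

u(n) grows faster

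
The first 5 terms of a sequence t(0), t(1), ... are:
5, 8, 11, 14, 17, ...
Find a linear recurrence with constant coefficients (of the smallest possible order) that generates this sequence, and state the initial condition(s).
Look for the lowest-order linear relation among consecutive terms.
Observation: consecutive differences are constant (= 3).
Check at n=2: 1·8 + 3 = 11. ✓

t(n) = t(n-1) + 3, t(0) = 5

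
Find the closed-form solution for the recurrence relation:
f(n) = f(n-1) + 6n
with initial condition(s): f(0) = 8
Recurrence: f(n) = f(n-1) + 6n, initial: f(0) = 8.
Telescoping: f(n) = f(0) + 6·Σᵢ₌₁ⁿ i = 8 + 6·n(n+1)/2.

f(n) = 6·n(n+1)/2 + 8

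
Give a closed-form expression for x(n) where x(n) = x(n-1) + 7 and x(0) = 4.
Recurrence: x(n) = x(n-1) + 7, initial: x(0) = 4.
Each step adds 7, so x(n) = x(0) + 7n = 7n + 4.

x(n) = 7n + 4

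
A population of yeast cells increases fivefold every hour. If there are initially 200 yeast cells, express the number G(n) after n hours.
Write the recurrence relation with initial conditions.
Each hour multiplies the count by 5, so the count after n hours depends only on the count after n-1 hours: G(n) = 5 × G(n-1). The starting count gives G(0) = 200.
Unrolling n times gives the closed form G(n) = 200 × 5ⁿ.

G(n) = 5 × G(n-1), G(0) = 200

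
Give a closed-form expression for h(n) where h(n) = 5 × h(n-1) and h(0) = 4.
Recurrence: h(n) = 5 × h(n-1), initial: h(0) = 4.
Each term is 5 times the previous, so this is geometric with ratio 5. After n steps: h(n) = h(0)·5ⁿ = 4·5ⁿ.

h(n) = 4·5ⁿ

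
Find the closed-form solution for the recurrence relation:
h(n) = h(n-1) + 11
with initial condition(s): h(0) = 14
Recurrence: h(n) = h(n-1) + 11, initial: h(0) = 14.
Each step adds 11, so h(n) = h(0) + 11n = 11n + 14.

h(n) = 11n + 14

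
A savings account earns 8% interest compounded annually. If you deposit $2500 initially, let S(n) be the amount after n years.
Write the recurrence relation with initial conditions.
Each year the balance grows by 8%, i.e. is multiplied by 1 + 8/100 = 1.08, so S(n) = 1.08 × S(n-1). The initial deposit gives S(0) = 2500.
Unrolling gives the closed form S(n) = 2500 × (1.08)ⁿ.

S(n) = 1.08 × S(n-1), S(0) = 2500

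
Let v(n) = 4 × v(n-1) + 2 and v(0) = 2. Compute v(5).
Computing step by step:
v(0) = 2
v(1) = 4 × 2 + 2 = 10
v(2) = 4 × 10 + 2 = 42
v(3) = 4 × 42 + 2 = 170
v(4) = 4 × 170 + 2 = 682
v(5) = 4 × 682 + 2 = 2730

2730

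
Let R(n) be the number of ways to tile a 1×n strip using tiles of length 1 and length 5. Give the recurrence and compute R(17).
Condition on the last tile: it has length 1 (leaving a 1×(n-1) strip) or length 5 (leaving a 1×(n-5) strip), so R(n) = R(n-1) + R(n-5) (order-5 linear recurrence).
For 0 ≤ i < 5 only unit tiles fit, so R(i) = 1.
Iterating the recurrence: R(5) = 2, R(6) = 3, R(7) = 4, R(8) = 5, R(9) = 6, R(10) = 8, R(11) = 11, R(12) = 15, R(13) = 20, R(14) = 26, R(15) = 34, R(16) = 45, R(17) = 60.

R(n) = R(n-1) + R(n-5), with R(i) = 1 for 0 ≤ i < 5; R(17) = 60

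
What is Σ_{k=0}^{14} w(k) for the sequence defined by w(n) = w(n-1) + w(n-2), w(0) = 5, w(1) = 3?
Computing the sequence terms: 5, 3, 8, 11, 19, 30, 49, 79, 128, 207, 335, 542, 877, 1419, 2296
Adding these values together:

6008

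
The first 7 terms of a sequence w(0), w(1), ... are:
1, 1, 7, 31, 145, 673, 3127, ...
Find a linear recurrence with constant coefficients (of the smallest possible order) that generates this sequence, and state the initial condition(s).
Look for the lowest-order linear relation among consecutive terms.
Observation: w(n) - 4·w(n-1) - (3)·w(n-2) = 0 holds for the shown terms, and no order-1 relation w(n) = α·w(n-1) + β fits.
Check at n=3: 4·7 + (3)·1 = 31. ✓

w(n) = 4w(n-1) + 3w(n-2), w(0) = 1, w(1) = 1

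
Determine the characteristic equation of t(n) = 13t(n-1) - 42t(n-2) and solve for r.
Substitute t(n) = rⁿ and divide through by rⁿ⁻²: r² - 13r + 42 = 0
Factor: (r - 7)(r - 6) = 0, so r = 7, 6.
General solution: t(n) = A·7ⁿ + B·6ⁿ

Characteristic: r² - 13r + 42 = 0, Roots: r = 7, 6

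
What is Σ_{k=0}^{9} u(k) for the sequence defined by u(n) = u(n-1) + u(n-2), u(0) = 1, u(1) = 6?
Computing the sequence terms: 1, 6, 7, 13, 20, 33, 53, 86, 139, 225
Adding these values together:

583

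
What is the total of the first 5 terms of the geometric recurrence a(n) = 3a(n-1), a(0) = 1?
Computing the sequence terms: 1, 3, 9, 27, 81
Adding these values together:

121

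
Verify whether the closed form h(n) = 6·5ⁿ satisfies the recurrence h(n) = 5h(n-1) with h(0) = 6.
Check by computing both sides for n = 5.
From the recurrence with h(0) = 6:
  h(0) = 6, h(1) = 30, h(2) = 150, h(3) = 750, h(4) = 3750, h(5) = 18750
  so the recurrence gives h(5) = 18750.
From the proposed closed form h(n) = 6·5ⁿ:
  h(5) = 18750.
Both sides give 18750 at n = 5, and the initial condition(s) match, so the closed form is consistent.

Yes, the closed form is correct.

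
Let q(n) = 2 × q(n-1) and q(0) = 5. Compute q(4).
Computing step by step:
q(0) = 5
q(1) = 2 × 5 = 10
q(2) = 2 × 10 = 20
q(3) = 2 × 20 = 40
q(4) = 2 × 40 = 80

80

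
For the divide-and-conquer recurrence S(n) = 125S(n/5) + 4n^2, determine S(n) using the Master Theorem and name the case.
Master Theorem template: S(n) = a·S(n/b) + f(n).
Here: a=125, b=5, f(n)=4n^2
Compute log_b(a) = log_5(125) = 3.
f(n) = 4n^2 = O(n^(3-ε)) with ε = 1. Case 1: S(n) = Θ(n^log_b(a)) = Θ(n^3).

Case 1: S(n) = Θ(n^3)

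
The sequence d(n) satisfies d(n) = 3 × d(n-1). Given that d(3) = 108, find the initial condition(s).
In general d(n) = 3ⁿ · d(0). At n = 3: d(0) = d(3) / 3^3 = 108 / 27 = 4.

d(0) = 4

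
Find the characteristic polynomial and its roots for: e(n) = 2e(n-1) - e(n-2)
Substitute e(n) = rⁿ and divide through by rⁿ⁻²: r² - 2r + 1 = 0
Factor: (r - 1)² = 0, so r = 1 (double root).
General solution: e(n) = (A + Bn)·1ⁿ

Characteristic: r² - 2r + 1 = 0, Roots: r = 1 (double root)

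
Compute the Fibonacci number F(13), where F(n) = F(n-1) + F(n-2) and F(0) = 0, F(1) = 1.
Computing the sequence terms:
0, 1, 1, 2, 3, 5, 8, 13, 21, 34, 55, 89, 144, 233

233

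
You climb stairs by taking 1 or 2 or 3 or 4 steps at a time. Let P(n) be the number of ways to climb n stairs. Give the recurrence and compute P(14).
Condition on the size of the last step (1 to 4): before it there were n-1, …, n-4 stairs climbed, and these cases are disjoint, so P(n) = P(n-1) + P(n-2) + P(n-3) + P(n-4) (order-4 linear recurrence).
Initial conditions by direct count (compositions of i into parts ≤ 4): P(1) = 1; P(2) = 2; P(3) = 4; P(4) = 8.
Iterating the recurrence: P(5) = 15, P(6) = 29, P(7) = 56, P(8) = 108, P(9) = 208, P(10) = 401, P(11) = 773, P(12) = 1490, P(13) = 2872, P(14) = 5536.

P(n) = P(n-1) + P(n-2) + P(n-3) + P(n-4), P(1) = 1, P(2) = 2, P(3) = 4, P(4) = 8; P(14) = 5536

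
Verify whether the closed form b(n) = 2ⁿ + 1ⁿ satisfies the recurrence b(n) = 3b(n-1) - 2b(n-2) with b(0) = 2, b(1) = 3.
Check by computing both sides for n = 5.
From the recurrence with b(0) = 2, b(1) = 3:
  b(0) = 2, b(1) = 3, b(2) = 5, b(3) = 9, b(4) = 17, b(5) = 33
  so the recurrence gives b(5) = 33.
From the proposed closed form b(n) = 2ⁿ + 1ⁿ:
  b(5) = 33.
Both sides give 33 at n = 5, and the initial condition(s) match, so the closed form is consistent.

Yes, the closed form is correct.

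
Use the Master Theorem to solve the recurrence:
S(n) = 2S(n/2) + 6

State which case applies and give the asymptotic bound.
Master Theorem template: S(n) = a·S(n/b) + f(n).
Here: a=2, b=2, f(n)=6
Compute log_b(a) = log_2(2) = 1.
f(n) = 6 = O(n^(1-ε)) with ε = 1. Case 1: S(n) = Θ(n^log_b(a)) = Θ(n).

Case 1: S(n) = Θ(n)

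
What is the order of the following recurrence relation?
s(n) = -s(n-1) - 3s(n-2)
The order is the largest lag k for which s(n-k) appears. Here the deepest term is s(n-2), so the order is 2.

Order 2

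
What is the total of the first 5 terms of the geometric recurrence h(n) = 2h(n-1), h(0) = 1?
Computing the sequence terms: 1, 2, 4, 8, 16
Adding these values together:

31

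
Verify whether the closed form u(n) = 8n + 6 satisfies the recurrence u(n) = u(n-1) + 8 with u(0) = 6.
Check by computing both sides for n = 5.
From the recurrence with u(0) = 6:
  u(0) = 6, u(1) = 14, u(2) = 22, u(3) = 30, u(4) = 38, u(5) = 46
  so the recurrence gives u(5) = 46.
From the proposed closed form u(n) = 8n + 6:
  u(5) = 46.
Both sides give 46 at n = 5, and the initial condition(s) match, so the closed form is consistent.

Yes, the closed form is correct.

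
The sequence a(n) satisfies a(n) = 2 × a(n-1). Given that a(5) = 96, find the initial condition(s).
In general a(n) = 2ⁿ · a(0). At n = 5: a(0) = a(5) / 2^5 = 96 / 32 = 3.

a(0) = 3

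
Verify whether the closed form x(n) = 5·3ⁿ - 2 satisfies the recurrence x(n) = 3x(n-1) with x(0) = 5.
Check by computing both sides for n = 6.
From the recurrence with x(0) = 5:
  x(0) = 5, x(1) = 15, x(2) = 45, x(3) = 135, x(4) = 405, x(5) = 1215, x(6) = 3645
  so the recurrence gives x(6) = 3645.
From the proposed closed form x(n) = 5·3ⁿ - 2:
  x(6) = 3643.
The recurrence gives 3645 but the closed form gives 3643, so the closed form does not satisfy the recurrence.

No, the closed form is incorrect.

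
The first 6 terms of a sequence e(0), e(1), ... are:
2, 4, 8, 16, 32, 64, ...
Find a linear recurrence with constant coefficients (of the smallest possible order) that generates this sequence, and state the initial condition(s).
Look for the lowest-order linear relation among consecutive terms.
Observation: each term is 2× the previous.
Check at n=2: 2·4 = 8. ✓

e(n) = 2 × e(n-1), e(0) = 2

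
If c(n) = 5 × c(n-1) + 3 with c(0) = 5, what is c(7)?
Computing step by step:
c(0) = 5
c(1) = 5 × 5 + 3 = 28
c(2) = 5 × 28 + 3 = 143
c(3) = 5 × 143 + 3 = 718
c(4) = 5 × 718 + 3 = 3593
c(5) = 5 × 3593 + 3 = 17968
c(6) = 5 × 17968 + 3 = 89843
c(7) = 5 × 89843 + 3 = 449218

449218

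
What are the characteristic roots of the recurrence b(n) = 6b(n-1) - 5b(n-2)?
Substitute b(n) = rⁿ and divide through by rⁿ⁻²: r² - 6r + 5 = 0
Factor: (r - 1)(r - 5) = 0, so r = 1, 5.
General solution: b(n) = A·1ⁿ + B·5ⁿ

Characteristic: r² - 6r + 5 = 0, Roots: r = 1, 5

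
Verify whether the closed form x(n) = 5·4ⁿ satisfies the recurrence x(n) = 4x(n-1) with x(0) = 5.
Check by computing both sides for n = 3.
From the recurrence with x(0) = 5:
  x(0) = 5, x(1) = 20, x(2) = 80, x(3) = 320
  so the recurrence gives x(3) = 320.
From the proposed closed form x(n) = 5·4ⁿ:
  x(3) = 320.
Both sides give 320 at n = 3, and the initial condition(s) match, so the closed form is consistent.

Yes, the closed form is correct.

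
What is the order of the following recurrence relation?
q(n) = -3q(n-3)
The order is the largest lag k for which q(n-k) appears. Here the deepest term is q(n-3), so the order is 3.

Order 3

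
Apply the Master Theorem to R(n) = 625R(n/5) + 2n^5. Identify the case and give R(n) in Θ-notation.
Master Theorem template: R(n) = a·R(n/b) + f(n).
Here: a=625, b=5, f(n)=2n^5
Compute log_b(a) = log_5(625) = 4.
f(n) = 2n^5 = Ω(n^(4+ε)) with ε = 1, and the regularity condition holds (a·f(n/b) = (a/b^5)·f(n) with a/b^5 = 5^-1 < 1). Case 3: R(n) = Θ(f(n)) = Θ(n^5).

Case 3: R(n) = Θ(n^5)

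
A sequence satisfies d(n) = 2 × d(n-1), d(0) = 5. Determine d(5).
Computing step by step:
d(0) = 5
d(1) = 2 × 5 = 10
d(2) = 2 × 10 = 20
d(3) = 2 × 20 = 40
d(4) = 2 × 40 = 80
d(5) = 2 × 80 = 160

160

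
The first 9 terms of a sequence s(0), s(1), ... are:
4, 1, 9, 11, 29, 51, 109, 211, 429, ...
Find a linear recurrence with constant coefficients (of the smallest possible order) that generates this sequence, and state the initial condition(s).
Look for the lowest-order linear relation among consecutive terms.
Observation: s(n) - 1·s(n-1) - (2)·s(n-2) = 0 holds for the shown terms, and no order-1 relation s(n) = α·s(n-1) + β fits.
Check at n=3: 1·9 + (2)·1 = 11. ✓

s(n) = s(n-1) + 2s(n-2), s(0) = 4, s(1) = 1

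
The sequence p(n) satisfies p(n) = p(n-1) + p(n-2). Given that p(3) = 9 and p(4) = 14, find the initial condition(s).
Work backwards using p(k) = p(k+2) - p(k+1):
p(2) = p(4) - p(3) = 14 - 9 = 5
p(1) = p(3) - p(2) = 9 - 5 = 4
p(0) = p(2) - p(1) = 5 - 4 = 1

p(0) = 1, p(1) = 4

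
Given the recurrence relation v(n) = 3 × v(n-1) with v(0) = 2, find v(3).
Computing step by step:
v(0) = 2
v(1) = 3 × 2 = 6
v(2) = 3 × 6 = 18
v(3) = 3 × 18 = 54

54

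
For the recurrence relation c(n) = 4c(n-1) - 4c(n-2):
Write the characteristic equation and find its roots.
Substitute c(n) = rⁿ and divide through by rⁿ⁻²: r² - 4r + 4 = 0
Factor: (r - 2)² = 0, so r = 2 (double root).
General solution: c(n) = (A + Bn)·2ⁿ

Characteristic: r² - 4r + 4 = 0, Roots: r = 2 (double root)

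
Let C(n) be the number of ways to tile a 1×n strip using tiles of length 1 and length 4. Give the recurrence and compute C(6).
Condition on the last tile: it has length 1 (leaving a 1×(n-1) strip) or length 4 (leaving a 1×(n-4) strip), so C(n) = C(n-1) + C(n-4) (order-4 linear recurrence).
For 0 ≤ i < 4 only unit tiles fit, so C(i) = 1.
Iterating the recurrence: C(4) = 2, C(5) = 3, C(6) = 4.

C(n) = C(n-1) + C(n-4), with C(i) = 1 for 0 ≤ i < 4; C(6) = 4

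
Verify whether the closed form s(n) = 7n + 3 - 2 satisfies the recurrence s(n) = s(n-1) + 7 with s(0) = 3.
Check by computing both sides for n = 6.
From the recurrence with s(0) = 3:
  s(0) = 3, s(1) = 10, s(2) = 17, s(3) = 24, s(4) = 31, s(5) = 38, s(6) = 45
  so the recurrence gives s(6) = 45.
From the proposed closed form s(n) = 7n + 3 - 2:
  s(6) = 43.
The recurrence gives 45 but the closed form gives 43, so the closed form does not satisfy the recurrence.

No, the closed form is incorrect.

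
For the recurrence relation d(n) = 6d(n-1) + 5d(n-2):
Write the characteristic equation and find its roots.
Substitute d(n) = rⁿ and divide through by rⁿ⁻²: r² - 6r - 5 = 0
Discriminant: 6² + 4·5 = 56, not a perfect square, so by the quadratic formula r = (6 ± √56)/2.
General solution: d(n) = A·r₁ⁿ + B·r₂ⁿ where r₁,r₂ = (6 ± √56)/2

Characteristic: r² - 6r - 5 = 0, Roots: r = (6 ± √56)/2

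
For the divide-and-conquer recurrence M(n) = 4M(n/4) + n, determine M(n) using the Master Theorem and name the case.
Master Theorem template: M(n) = a·M(n/b) + f(n).
Here: a=4, b=4, f(n)=n
Compute log_b(a) = log_4(4) = 1.
f(n) = n = Θ(n). Case 2: M(n) = Θ(n log n).

Case 2: M(n) = Θ(n log n)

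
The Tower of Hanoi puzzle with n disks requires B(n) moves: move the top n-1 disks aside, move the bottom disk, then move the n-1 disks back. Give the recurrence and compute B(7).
Moving n disks = move the top n-1 disks aside (B(n-1) moves) + move the largest disk (1 move) + move the n-1 disks back on top (B(n-1) moves), so B(n) = 2B(n-1) + 1, with B(1) = 1 (a single disk takes one move).
First terms: 1, 3, 7, 15, 31, 63, … — each is one less than a power of 2. Indeed B(n) + 1 = 2(B(n-1) + 1) with B(1) + 1 = 2, so B(n) + 1 = 2ⁿ and B(n) = 2ⁿ - 1.
Hence B(7) = 2^7 - 1 = 128 - 1 = 127.

B(n) = 2B(n-1) + 1, B(1) = 1; B(7) = 127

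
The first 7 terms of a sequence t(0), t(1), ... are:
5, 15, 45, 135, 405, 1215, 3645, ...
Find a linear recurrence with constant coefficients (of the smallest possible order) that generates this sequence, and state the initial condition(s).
Look for the lowest-order linear relation among consecutive terms.
Observation: each term is 3× the previous.
Check at n=2: 3·15 = 45. ✓

t(n) = 3 × t(n-1), t(0) = 5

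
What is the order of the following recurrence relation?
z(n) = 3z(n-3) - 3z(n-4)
The order is the largest lag k for which z(n-k) appears. Here the deepest term is z(n-4), so the order is 4.

Order 4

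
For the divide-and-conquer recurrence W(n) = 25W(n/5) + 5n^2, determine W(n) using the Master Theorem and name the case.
Master Theorem template: W(n) = a·W(n/b) + f(n).
Here: a=25, b=5, f(n)=5n^2
Compute log_b(a) = log_5(25) = 2.
f(n) = 5n^2 = Θ(n^2). Case 2: W(n) = Θ(n^2 log n).

Case 2: W(n) = Θ(n^2 log n)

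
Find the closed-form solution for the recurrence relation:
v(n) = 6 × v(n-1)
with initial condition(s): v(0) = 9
Recurrence: v(n) = 6 × v(n-1), initial: v(0) = 9.
Each term is 6 times the previous, so this is geometric with ratio 6. After n steps: v(n) = v(0)·6ⁿ = 9·6ⁿ.

v(n) = 9·6ⁿ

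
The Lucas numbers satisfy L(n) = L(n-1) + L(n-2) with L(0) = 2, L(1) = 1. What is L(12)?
Computing the sequence terms:
2, 1, 3, 4, 7, 11, 18, 29, 47, 76, 123, 199, 322

322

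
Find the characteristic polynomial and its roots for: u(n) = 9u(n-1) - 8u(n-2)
Substitute u(n) = rⁿ and divide through by rⁿ⁻²: r² - 9r + 8 = 0
Factor: (r - 1)(r - 8) = 0, so r = 1, 8.
General solution: u(n) = A·1ⁿ + B·8ⁿ

Characteristic: r² - 9r + 8 = 0, Roots: r = 1, 8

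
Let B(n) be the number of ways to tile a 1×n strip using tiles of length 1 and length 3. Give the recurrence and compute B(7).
Condition on the last tile: it has length 1 (leaving a 1×(n-1) strip) or length 3 (leaving a 1×(n-3) strip), so B(n) = B(n-1) + B(n-3) (order-3 linear recurrence).
For 0 ≤ i < 3 only unit tiles fit, so B(i) = 1.
Iterating the recurrence: B(3) = 2, B(4) = 3, B(5) = 4, B(6) = 6, B(7) = 9.

B(n) = B(n-1) + B(n-3), with B(i) = 1 for 0 ≤ i < 3; B(7) = 9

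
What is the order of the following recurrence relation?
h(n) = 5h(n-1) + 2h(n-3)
The order is the largest lag k for which h(n-k) appears. Here the deepest term is h(n-3), so the order is 3.

Order 3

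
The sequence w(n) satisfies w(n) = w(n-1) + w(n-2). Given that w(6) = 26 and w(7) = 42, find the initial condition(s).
Work backwards using w(k) = w(k+2) - w(k+1):
w(5) = w(7) - w(6) = 42 - 26 = 16
w(4) = w(6) - w(5) = 26 - 16 = 10
w(3) = w(5) - w(4) = 16 - 10 = 6
w(2) = w(4) - w(3) = 10 - 6 = 4
w(1) = w(3) - w(2) = 6 - 4 = 2
w(0) = w(2) - w(1) = 4 - 2 = 2

w(0) = 2, w(1) = 2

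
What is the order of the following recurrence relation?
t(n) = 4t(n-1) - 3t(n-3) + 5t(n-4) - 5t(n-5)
The order is the largest lag k for which t(n-k) appears. Here the deepest term is t(n-5), so the order is 5.

Order 5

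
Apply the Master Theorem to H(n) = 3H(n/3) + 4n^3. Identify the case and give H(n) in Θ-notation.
Master Theorem template: H(n) = a·H(n/b) + f(n).
Here: a=3, b=3, f(n)=4n^3
Compute log_b(a) = log_3(3) = 1.
f(n) = 4n^3 = Ω(n^(1+ε)) with ε = 2, and the regularity condition holds (a·f(n/b) = (a/b^3)·f(n) with a/b^3 = 3^-2 < 1). Case 3: H(n) = Θ(f(n)) = Θ(n^3).

Case 3: H(n) = Θ(n^3)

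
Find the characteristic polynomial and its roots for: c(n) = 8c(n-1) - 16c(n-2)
Substitute c(n) = rⁿ and divide through by rⁿ⁻²: r² - 8r + 16 = 0
Factor: (r - 4)² = 0, so r = 4 (double root).
General solution: c(n) = (A + Bn)·4ⁿ

Characteristic: r² - 8r + 16 = 0, Roots: r = 4 (double root)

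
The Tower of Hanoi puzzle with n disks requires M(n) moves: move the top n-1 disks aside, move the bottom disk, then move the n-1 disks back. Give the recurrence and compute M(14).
Moving n disks = move the top n-1 disks aside (M(n-1) moves) + move the largest disk (1 move) + move the n-1 disks back on top (M(n-1) moves), so M(n) = 2M(n-1) + 1, with M(1) = 1 (a single disk takes one move).
First terms: 1, 3, 7, 15, 31, 63, … — each is one less than a power of 2. Indeed M(n) + 1 = 2(M(n-1) + 1) with M(1) + 1 = 2, so M(n) + 1 = 2ⁿ and M(n) = 2ⁿ - 1.
Hence M(14) = 2^14 - 1 = 16384 - 1 = 16383.

M(n) = 2M(n-1) + 1, M(1) = 1; M(14) = 16383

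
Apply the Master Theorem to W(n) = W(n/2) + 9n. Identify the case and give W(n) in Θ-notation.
Master Theorem template: W(n) = a·W(n/b) + f(n).
Here: a=1, b=2, f(n)=9n
Compute log_b(a) = log_2(1) = 0.
f(n) = 9n = Ω(n^(0+ε)) with ε = 1, and the regularity condition holds (a·f(n/b) = (a/b^1)·f(n) with a/b^1 = 2^-1 < 1). Case 3: W(n) = Θ(f(n)) = Θ(n).

Case 3: W(n) = Θ(n)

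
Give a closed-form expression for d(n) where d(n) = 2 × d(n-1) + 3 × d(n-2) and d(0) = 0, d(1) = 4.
Recurrence: d(n) = 2 × d(n-1) + 3 × d(n-2), initial: d(0) = 0, d(1) = 4.
Characteristic equation: r² - 2r - 3 = 0, which factors as (r - 3)(r + 1) = 0, so r = 3, -1. General solution d(n) = A·3ⁿ + B·(-1)ⁿ. From d(0) = 0: A + B = 0. From d(1) = 4: 3A - 1B = 4. Solving gives A = 1, B = -1.

d(n) = 3ⁿ - (-1)ⁿ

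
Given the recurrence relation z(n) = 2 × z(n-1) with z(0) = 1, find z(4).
Computing step by step:
z(0) = 1
z(1) = 2 × 1 = 2
z(2) = 2 × 2 = 4
z(3) = 2 × 4 = 8
z(4) = 2 × 8 = 16

16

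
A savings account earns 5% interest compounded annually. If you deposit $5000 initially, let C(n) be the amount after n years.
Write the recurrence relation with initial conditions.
Each year the balance grows by 5%, i.e. is multiplied by 1 + 5/100 = 1.05, so C(n) = 1.05 × C(n-1). The initial deposit gives C(0) = 5000.
Unrolling gives the closed form C(n) = 5000 × (1.05)ⁿ.

C(n) = 1.05 × C(n-1), C(0) = 5000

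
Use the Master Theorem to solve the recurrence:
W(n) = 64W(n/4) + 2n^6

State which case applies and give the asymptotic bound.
Master Theorem template: W(n) = a·W(n/b) + f(n).
Here: a=64, b=4, f(n)=2n^6
Compute log_b(a) = log_4(64) = 3.
f(n) = 2n^6 = Ω(n^(3+ε)) with ε = 3, and the regularity condition holds (a·f(n/b) = (a/b^6)·f(n) with a/b^6 = 4^-3 < 1). Case 3: W(n) = Θ(f(n)) = Θ(n^6).

Case 3: W(n) = Θ(n^6)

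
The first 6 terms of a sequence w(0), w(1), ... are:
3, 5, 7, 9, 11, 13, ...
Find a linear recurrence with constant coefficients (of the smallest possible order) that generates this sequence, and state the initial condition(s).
Look for the lowest-order linear relation among consecutive terms.
Observation: consecutive differences are constant (= 2).
Check at n=2: 1·5 + 2 = 7. ✓

w(n) = w(n-1) + 2, w(0) = 3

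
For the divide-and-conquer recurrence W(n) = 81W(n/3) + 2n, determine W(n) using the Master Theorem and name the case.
Master Theorem template: W(n) = a·W(n/b) + f(n).
Here: a=81, b=3, f(n)=2n
Compute log_b(a) = log_3(81) = 4.
f(n) = 2n = O(n^(4-ε)) with ε = 3. Case 1: W(n) = Θ(n^log_b(a)) = Θ(n^4).

Case 1: W(n) = Θ(n^4)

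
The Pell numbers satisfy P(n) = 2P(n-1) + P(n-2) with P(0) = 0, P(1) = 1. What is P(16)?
Computing the sequence terms:
0, 1, 2, 5, 12, 29, 70, 169, 408, 985, 2378, 5741, 13860, 33461, 80782, 195025, 470832

470832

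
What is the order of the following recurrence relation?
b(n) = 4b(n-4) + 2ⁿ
The order is the largest lag k for which b(n-k) appears. Here the deepest term is b(n-4) (the 2ⁿ term is non-homogeneous and does not affect the order), so the order is 4.

Order 4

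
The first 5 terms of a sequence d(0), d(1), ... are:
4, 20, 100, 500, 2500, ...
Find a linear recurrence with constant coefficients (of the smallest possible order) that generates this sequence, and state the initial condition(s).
Look for the lowest-order linear relation among consecutive terms.
Observation: each term is 5× the previous.
Check at n=2: 5·20 = 100. ✓

d(n) = 5 × d(n-1), d(0) = 4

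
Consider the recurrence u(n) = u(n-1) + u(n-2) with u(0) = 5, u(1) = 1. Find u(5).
Computing the sequence terms:
5, 1, 6, 7, 13, 20

20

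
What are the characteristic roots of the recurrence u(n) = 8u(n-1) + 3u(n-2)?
Substitute u(n) = rⁿ and divide through by rⁿ⁻²: r² - 8r - 3 = 0
Discriminant: 8² + 4·3 = 76, not a perfect square, so by the quadratic formula r = (8 ± √76)/2.
General solution: u(n) = A·r₁ⁿ + B·r₂ⁿ where r₁,r₂ = (8 ± √76)/2

Characteristic: r² - 8r - 3 = 0, Roots: r = (8 ± √76)/2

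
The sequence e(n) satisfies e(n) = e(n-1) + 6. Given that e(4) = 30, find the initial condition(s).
e(4) = e(0) + 4·6, so e(0) = 30 - 24 = 6.

e(0) = 6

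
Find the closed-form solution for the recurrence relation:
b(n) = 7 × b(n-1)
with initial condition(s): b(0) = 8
Recurrence: b(n) = 7 × b(n-1), initial: b(0) = 8.
Each term is 7 times the previous, so this is geometric with ratio 7. After n steps: b(n) = b(0)·7ⁿ = 8·7ⁿ.

b(n) = 8·7ⁿ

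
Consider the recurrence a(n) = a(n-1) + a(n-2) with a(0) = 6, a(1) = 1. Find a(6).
Computing the sequence terms:
6, 1, 7, 8, 15, 23, 38

38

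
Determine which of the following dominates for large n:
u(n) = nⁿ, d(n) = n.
Comparing growth rates:
Growth-rate hierarchy: log n ≺ any polynomial ≺ any exponential cⁿ (c>1) ≺ n! ≺ nⁿ.
super-exponential nⁿ dominates polynomial degree 1 asymptotically.

u(n) grows faster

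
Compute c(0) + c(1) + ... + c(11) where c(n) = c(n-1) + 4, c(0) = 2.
Computing the sequence terms: 2, 6, 10, 14, 18, 22, 26, 30, 34, 38, 42, 46
Adding these values together:

288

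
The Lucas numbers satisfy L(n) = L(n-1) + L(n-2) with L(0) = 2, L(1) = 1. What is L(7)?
Computing the sequence terms:
2, 1, 3, 4, 7, 11, 18, 29

29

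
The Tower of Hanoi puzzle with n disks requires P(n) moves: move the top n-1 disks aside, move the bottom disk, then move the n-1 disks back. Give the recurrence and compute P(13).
Moving n disks = move the top n-1 disks aside (P(n-1) moves) + move the largest disk (1 move) + move the n-1 disks back on top (P(n-1) moves), so P(n) = 2P(n-1) + 1, with P(1) = 1 (a single disk takes one move).
First terms: 1, 3, 7, 15, 31, 63, … — each is one less than a power of 2. Indeed P(n) + 1 = 2(P(n-1) + 1) with P(1) + 1 = 2, so P(n) + 1 = 2ⁿ and P(n) = 2ⁿ - 1.
Hence P(13) = 2^13 - 1 = 8192 - 1 = 8191.

P(n) = 2P(n-1) + 1, P(1) = 1; P(13) = 8191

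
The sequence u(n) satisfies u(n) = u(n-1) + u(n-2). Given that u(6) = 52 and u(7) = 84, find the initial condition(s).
Work backwards using u(k) = u(k+2) - u(k+1):
u(5) = u(7) - u(6) = 84 - 52 = 32
u(4) = u(6) - u(5) = 52 - 32 = 20
u(3) = u(5) - u(4) = 32 - 20 = 12
u(2) = u(4) - u(3) = 20 - 12 = 8
u(1) = u(3) - u(2) = 12 - 8 = 4
u(0) = u(2) - u(1) = 8 - 4 = 4

u(0) = 4, u(1) = 4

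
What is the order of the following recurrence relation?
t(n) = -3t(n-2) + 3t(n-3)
The order is the largest lag k for which t(n-k) appears. Here the deepest term is t(n-3), so the order is 3.

Order 3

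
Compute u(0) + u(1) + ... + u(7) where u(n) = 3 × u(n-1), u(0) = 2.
Computing the sequence terms: 2, 6, 18, 54, 162, 486, 1458, 4374
Adding these values together:

6560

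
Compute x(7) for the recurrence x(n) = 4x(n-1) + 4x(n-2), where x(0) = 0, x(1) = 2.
Computing the sequence terms:
0, 2, 8, 40, 192, 928, 4480, 21632

21632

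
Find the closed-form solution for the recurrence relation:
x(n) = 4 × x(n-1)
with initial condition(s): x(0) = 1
Recurrence: x(n) = 4 × x(n-1), initial: x(0) = 1.
Each term is 4 times the previous, so this is geometric with ratio 4. After n steps: x(n) = x(0)·4ⁿ = 4ⁿ.

x(n) = 4ⁿ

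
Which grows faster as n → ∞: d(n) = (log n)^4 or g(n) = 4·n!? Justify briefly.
Comparing growth rates:
Growth-rate hierarchy: log n ≺ any polynomial ≺ any exponential cⁿ (c>1) ≺ n! ≺ nⁿ.
factorial dominates polylogarithmic (log n)^4 asymptotically.

g(n) grows faster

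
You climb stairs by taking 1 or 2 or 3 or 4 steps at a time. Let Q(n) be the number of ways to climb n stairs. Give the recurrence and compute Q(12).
Condition on the size of the last step (1 to 4): before it there were n-1, …, n-4 stairs climbed, and these cases are disjoint, so Q(n) = Q(n-1) + Q(n-2) + Q(n-3) + Q(n-4) (order-4 linear recurrence).
Initial conditions by direct count (compositions of i into parts ≤ 4): Q(1) = 1; Q(2) = 2; Q(3) = 4; Q(4) = 8.
Iterating the recurrence: Q(5) = 15, Q(6) = 29, Q(7) = 56, Q(8) = 108, Q(9) = 208, Q(10) = 401, Q(11) = 773, Q(12) = 1490.

Q(n) = Q(n-1) + Q(n-2) + Q(n-3) + Q(n-4), Q(1) = 1, Q(2) = 2, Q(3) = 4, Q(4) = 8; Q(12) = 1490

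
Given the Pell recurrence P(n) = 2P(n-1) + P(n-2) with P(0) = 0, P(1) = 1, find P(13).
Computing the sequence terms:
0, 1, 2, 5, 12, 29, 70, 169, 408, 985, 2378, 5741, 13860, 33461

33461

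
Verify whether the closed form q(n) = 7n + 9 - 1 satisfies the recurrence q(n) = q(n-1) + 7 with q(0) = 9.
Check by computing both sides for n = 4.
From the recurrence with q(0) = 9:
  q(0) = 9, q(1) = 16, q(2) = 23, q(3) = 30, q(4) = 37
  so the recurrence gives q(4) = 37.
From the proposed closed form q(n) = 7n + 9 - 1:
  q(4) = 36.
The recurrence gives 37 but the closed form gives 36, so the closed form does not satisfy the recurrence.

No, the closed form is incorrect.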